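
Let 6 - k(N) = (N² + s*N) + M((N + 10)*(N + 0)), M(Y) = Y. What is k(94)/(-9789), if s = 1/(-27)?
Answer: 38636/20331 ≈ 1.9003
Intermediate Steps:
s = -1/27 ≈ -0.037037
k(N) = 6 - N² + N/27 - N*(10 + N) (k(N) = 6 - ((N² - N/27) + (N + 10)*(N + 0)) = 6 - ((N² - N/27) + (10 + N)*N) = 6 - ((N² - N/27) + N*(10 + N)) = 6 - (N² - N/27 + N*(10 + N)) = 6 + (-N² + N/27 - N*(10 + N)) = 6 - N² + N/27 - N*(10 + N))
k(94)/(-9789) = (6 - 2*94² - 269/27*94)/(-9789) = (6 - 2*8836 - 25286/27)*(-1/9789) = (6 - 17672 - 25286/27)*(-1/9789) = -502268/27*(-1/9789) = 38636/20331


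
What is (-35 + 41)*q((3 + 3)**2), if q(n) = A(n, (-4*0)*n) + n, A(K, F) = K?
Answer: 432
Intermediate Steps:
q(n) = 2*n (q(n) = n + n = 2*n)
(-35 + 41)*q((3 + 3)**2) = (-35 + 41)*(2*(3 + 3)**2) = 6*(2*6**2) = 6*(2*36) = 6*72 = 432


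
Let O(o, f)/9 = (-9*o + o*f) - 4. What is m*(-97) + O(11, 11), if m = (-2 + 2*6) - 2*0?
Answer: -808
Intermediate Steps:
O(o, f) = -36 - 81*o + 9*f*o (O(o, f) = 9*((-9*o + o*f) - 4) = 9*((-9*o + f*o) - 4) = 9*(-4 - 9*o + f*o) = -36 - 81*o + 9*f*o)
m = 10 (m = (-2 + 12) + 0 = 10 + 0 = 10)
m*(-97) + O(11, 11) = 10*(-97) + (-36 - 81*11 + 9*11*11) = -970 + (-36 - 891 + 1089) = -970 + 162 = -808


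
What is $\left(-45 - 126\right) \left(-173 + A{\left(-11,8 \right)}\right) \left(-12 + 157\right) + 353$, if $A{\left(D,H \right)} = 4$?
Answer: $4190708$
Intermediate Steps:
$\left(-45 - 126\right) \left(-173 + A{\left(-11,8 \right)}\right) \left(-12 + 157\right) + 353 = \left(-45 - 126\right) \left(-173 + 4\right) \left(-12 + 157\right) + 353 = - 171 \left(\left(-169\right) 145\right) + 353 = \left(-171\right) \left(-24505\right) + 353 = 4190355 + 353 = 4190708$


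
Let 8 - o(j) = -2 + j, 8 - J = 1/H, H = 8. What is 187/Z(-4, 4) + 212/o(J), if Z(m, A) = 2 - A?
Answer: 213/34 ≈ 6.2647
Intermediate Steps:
J = 63/8 (J = 8 - 1/8 = 8 - 1*⅛ = 8 - ⅛ = 63/8 ≈ 7.8750)
o(j) = 10 - j (o(j) = 8 - (-2 + j) = 8 + (2 - j) = 10 - j)
187/Z(-4, 4) + 212/o(J) = 187/(2 - 1*4) + 212/(10 - 1*63/8) = 187/(2 - 4) + 212/(10 - 63/8) = 187/(-2) + 212/(17/8) = 187*(-½) + 212*(8/17) = -187/2 + 1696/17 = 213/34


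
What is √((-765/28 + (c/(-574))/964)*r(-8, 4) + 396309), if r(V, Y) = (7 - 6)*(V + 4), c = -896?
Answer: 4*√118530896176315/69167 ≈ 629.62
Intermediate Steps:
r(V, Y) = 4 + V (r(V, Y) = 1*(4 + V) = 4 + V)
√((-765/28 + (c/(-574))/964)*r(-8, 4) + 396309) = √((-765/28 - 896/(-574)/964)*(4 - 8) + 396309) = √((-765*1/28 - 896*(-1/574)*(1/964))*(-4) + 396309) = √((-765/28 + (64/41)*(1/964))*(-4) + 396309) = √((-765/28 + 16/9881)*(-4) + 396309) = √(-7558517/276668*(-4) + 396309) = √(7558517/69167 + 396309) = √(27419063120/69167) = 4*√118530896176315/69167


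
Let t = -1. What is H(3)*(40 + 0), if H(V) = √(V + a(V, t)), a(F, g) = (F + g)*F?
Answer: 120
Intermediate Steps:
a(F, g) = F*(F + g)
H(V) = √(V + V*(-1 + V)) (H(V) = √(V + V*(V - 1)) = √(V + V*(-1 + V)))
H(3)*(40 + 0) = √(3²)*(40 + 0) = √9*40 = 3*40 = 120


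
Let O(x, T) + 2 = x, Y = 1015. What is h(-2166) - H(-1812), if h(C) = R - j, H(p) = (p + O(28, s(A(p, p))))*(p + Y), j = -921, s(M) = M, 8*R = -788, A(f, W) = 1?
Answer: -2845239/2 ≈ -1.4226e+6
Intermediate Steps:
R = -197/2 (R = (⅛)*(-788) = -197/2 ≈ -98.500)
O(x, T) = -2 + x
H(p) = (26 + p)*(1015 + p) (H(p) = (p + (-2 + 28))*(p + 1015) = (p + 26)*(1015 + p) = (26 + p)*(1015 + p))
h(C) = 1645/2 (h(C) = -197/2 - 1*(-921) = -197/2 + 921 = 1645/2)
h(-2166) - H(-1812) = 1645/2 - (26390 + (-1812)² + 1041*(-1812)) = 1645/2 - (26390 + 3283344 - 1886292) = 1645/2 - 1*1423442 = 1645/2 - 1423442 = -2845239/2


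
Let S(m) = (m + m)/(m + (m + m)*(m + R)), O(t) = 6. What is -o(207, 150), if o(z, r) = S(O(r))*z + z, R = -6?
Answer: -621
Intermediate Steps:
S(m) = 2*m/(m + 2*m*(-6 + m)) (S(m) = (m + m)/(m + (m + m)*(m - 6)) = (2*m)/(m + (2*m)*(-6 + m)) = (2*m)/(m + 2*m*(-6 + m)) = 2*m/(m + 2*m*(-6 + m)))
o(z, r) = 3*z (o(z, r) = (2/(-11 + 2*6))*z + z = (2/(-11 + 12))*z + z = (2/1)*z + z = (2*1)*z + z = 2*z + z = 3*z)
-o(207, 150) = -3*207 = -1*621 = -621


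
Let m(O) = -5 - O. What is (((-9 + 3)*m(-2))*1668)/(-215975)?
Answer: -30024/215975 ≈ -0.13902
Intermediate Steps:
(((-9 + 3)*m(-2))*1668)/(-215975) = (((-9 + 3)*(-5 - 1*(-2)))*1668)/(-215975) = (-6*(-5 + 2)*1668)*(-1/215975) = (-6*(-3)*1668)*(-1/215975) = (18*1668)*(-1/215975) = 30024*(-1/215975) = -30024/215975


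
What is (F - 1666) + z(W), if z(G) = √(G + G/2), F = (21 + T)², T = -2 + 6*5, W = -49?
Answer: 735 + 7*I*√6/2 ≈ 735.0 + 8.5732*I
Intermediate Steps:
T = 28 (T = -2 + 30 = 28)
F = 2401 (F = (21 + 28)² = 49² = 2401)
z(G) = √6*√G/2 (z(G) = √(G + G*(½)) = √(G + G/2) = √(3*G/2) = √6*√G/2)
(F - 1666) + z(W) = (2401 - 1666) + √6*√(-49)/2 = 735 + √6*(7*I)/2 = 735 + 7*I*√6/2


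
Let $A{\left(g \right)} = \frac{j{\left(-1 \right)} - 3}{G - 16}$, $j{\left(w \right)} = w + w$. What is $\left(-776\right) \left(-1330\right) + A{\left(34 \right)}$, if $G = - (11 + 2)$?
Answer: $\frac{29930325}{29} \approx 1.0321 \cdot 10^{6}$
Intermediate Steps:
$G = -13$ ($G = \left(-1\right) 13 = -13$)
$j{\left(w \right)} = 2 w$
$A{\left(g \right)} = \frac{5}{29}$ ($A{\left(g \right)} = \frac{2 \left(-1\right) - 3}{-13 - 16} = \frac{-2 - 3}{-29} = \left(-5\right) \left(- \frac{1}{29}\right) = \frac{5}{29}$)
$\left(-776\right) \left(-1330\right) + A{\left(34 \right)} = \left(-776\right) \left(-1330\right) + \frac{5}{29} = 1032080 + \frac{5}{29} = \frac{29930325}{29}$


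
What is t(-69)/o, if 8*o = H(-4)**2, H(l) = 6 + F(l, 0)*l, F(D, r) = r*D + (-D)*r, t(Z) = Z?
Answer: -46/3 ≈ -15.333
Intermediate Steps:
F(D, r) = 0 (F(D, r) = D*r - D*r = 0)
H(l) = 6 (H(l) = 6 + 0*l = 6 + 0 = 6)
o = 9/2 (o = (1/8)*6**2 = (1/8)*36 = 9/2 ≈ 4.5000)
t(-69)/o = -69/9/2 = -69*2/9 = -46/3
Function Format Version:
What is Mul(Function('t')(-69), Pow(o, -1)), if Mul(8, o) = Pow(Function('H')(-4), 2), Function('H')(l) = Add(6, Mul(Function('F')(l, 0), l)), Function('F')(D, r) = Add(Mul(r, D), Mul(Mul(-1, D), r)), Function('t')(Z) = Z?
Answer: Rational(-46, 3) ≈ -15.333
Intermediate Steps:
Function('F')(D, r) = 0 (Function('F')(D, r) = Add(Mul(D, r), Mul(-1, D, r)) = 0)
Function('H')(l) = 6 (Function('H')(l) = Add(6, Mul(0, l)) = Add(6, 0) = 6)
o = Rational(9, 2) (o = Mul(Rational(1, 8), Pow(6, 2)) = Mul(Rational(1, 8), 36) = Rational(9, 2) ≈ 4.5000)
Mul(Function('t')(-69), Pow(o, -1)) = Mul(-69, Pow(Rational(9, 2), -1)) = Mul(-69, Rational(2, 9)) = Rational(-46, 3)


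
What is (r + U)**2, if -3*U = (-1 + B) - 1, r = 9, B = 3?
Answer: 676/9 ≈ 75.111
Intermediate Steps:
U = -1/3 (U = -((-1 + 3) - 1)/3 = -(2 - 1)/3 = -1/3*1 = -1/3 ≈ -0.33333)
(r + U)**2 = (9 - 1/3)**2 = (26/3)**2 = 676/9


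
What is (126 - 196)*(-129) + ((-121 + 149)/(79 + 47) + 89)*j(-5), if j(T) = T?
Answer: 77255/9 ≈ 8583.9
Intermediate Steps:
(126 - 196)*(-129) + ((-121 + 149)/(79 + 47) + 89)*j(-5) = (126 - 196)*(-129) + ((-121 + 149)/(79 + 47) + 89)*(-5) = -70*(-129) + (28/126 + 89)*(-5) = 9030 + (28*(1/126) + 89)*(-5) = 9030 + (2/9 + 89)*(-5) = 9030 + (803/9)*(-5) = 9030 - 4015/9 = 77255/9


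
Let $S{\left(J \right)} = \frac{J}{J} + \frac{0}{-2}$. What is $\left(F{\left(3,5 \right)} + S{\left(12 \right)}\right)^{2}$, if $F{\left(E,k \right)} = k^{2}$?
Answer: $676$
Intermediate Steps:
$S{\left(J \right)} = 1$ ($S{\left(J \right)} = 1 + 0 \left(- \frac{1}{2}\right) = 1 + 0 = 1$)
$\left(F{\left(3,5 \right)} + S{\left(12 \right)}\right)^{2} = \left(5^{2} + 1\right)^{2} = \left(25 + 1\right)^{2} = 26^{2} = 676$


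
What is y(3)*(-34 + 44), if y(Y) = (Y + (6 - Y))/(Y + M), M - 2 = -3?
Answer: 30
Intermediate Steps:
M = -1 (M = 2 - 3 = -1)
y(Y) = 6/(-1 + Y) (y(Y) = (Y + (6 - Y))/(Y - 1) = 6/(-1 + Y))
y(3)*(-34 + 44) = (6/(-1 + 3))*(-34 + 44) = (6/2)*10 = (6*(½))*10 = 3*10 = 30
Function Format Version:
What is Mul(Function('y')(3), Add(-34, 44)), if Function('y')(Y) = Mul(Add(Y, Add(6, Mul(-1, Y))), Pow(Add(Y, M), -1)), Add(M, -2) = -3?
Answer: 30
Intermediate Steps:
M = -1 (M = Add(2, -3) = -1)
Function('y')(Y) = Mul(6, Pow(Add(-1, Y), -1)) (Function('y')(Y) = Mul(Add(Y, Add(6, Mul(-1, Y))), Pow(Add(Y, -1), -1)) = Mul(6, Pow(Add(-1, Y), -1)))
Mul(Function('y')(3), Add(-34, 44)) = Mul(Mul(6, Pow(Add(-1, 3), -1)), Add(-34, 44)) = Mul(Mul(6, Pow(2, -1)), 10) = Mul(Mul(6, Rational(1, 2)), 10) = Mul(3, 10) = 30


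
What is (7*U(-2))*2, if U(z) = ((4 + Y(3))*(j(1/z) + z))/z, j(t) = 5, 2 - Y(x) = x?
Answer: -63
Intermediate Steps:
Y(x) = 2 - x
U(z) = (15 + 3*z)/z (U(z) = ((4 + (2 - 1*3))*(5 + z))/z = ((4 + (2 - 3))*(5 + z))/z = ((4 - 1)*(5 + z))/z = (3*(5 + z))/z = (15 + 3*z)/z)
(7*U(-2))*2 = (7*(3 + 15/(-2)))*2 = (7*(3 + 15*(-½)))*2 = (7*(3 - 15/2))*2 = (7*(-9/2))*2 = -63/2*2 = -63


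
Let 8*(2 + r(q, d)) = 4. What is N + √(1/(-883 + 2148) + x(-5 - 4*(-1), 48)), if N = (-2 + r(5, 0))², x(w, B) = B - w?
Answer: 49/4 + √78412290/1265 ≈ 19.250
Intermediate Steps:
r(q, d) = -3/2 (r(q, d) = -2 + (⅛)*4 = -2 + ½ = -3/2)
N = 49/4 (N = (-2 - 3/2)² = (-7/2)² = 49/4 ≈ 12.250)
N + √(1/(-883 + 2148) + x(-5 - 4*(-1), 48)) = 49/4 + √(1/(-883 + 2148) + (48 - (-5 - 4*(-1)))) = 49/4 + √(1/1265 + (48 - (-5 + 4))) = 49/4 + √(1/1265 + (48 - 1*(-1))) = 49/4 + √(1/1265 + (48 + 1)) = 49/4 + √(1/1265 + 49) = 49/4 + √(61986/1265) = 49/4 + √78412290/1265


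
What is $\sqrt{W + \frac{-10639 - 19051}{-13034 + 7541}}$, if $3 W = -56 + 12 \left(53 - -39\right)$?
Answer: $\frac{\sqrt{1189282106}}{1831} \approx 18.835$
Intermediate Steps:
$W = \frac{1048}{3}$ ($W = \frac{-56 + 12 \left(53 - -39\right)}{3} = \frac{-56 + 12 \left(53 + 39\right)}{3} = \frac{-56 + 12 \cdot 92}{3} = \frac{-56 + 1104}{3} = \frac{1}{3} \cdot 1048 = \frac{1048}{3} \approx 349.33$)
$\sqrt{W + \frac{-10639 - 19051}{-13034 + 7541}} = \sqrt{\frac{1048}{3} + \frac{-10639 - 19051}{-13034 + 7541}} = \sqrt{\frac{1048}{3} - \frac{29690}{-5493}} = \sqrt{\frac{1048}{3} - - \frac{29690}{5493}} = \sqrt{\frac{1048}{3} + \frac{29690}{5493}} = \sqrt{\frac{649526}{1831}} = \frac{\sqrt{1189282106}}{1831}$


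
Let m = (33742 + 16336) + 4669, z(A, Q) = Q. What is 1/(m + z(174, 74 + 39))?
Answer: 1/54860 ≈ 1.8228e-5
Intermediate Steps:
m = 54747 (m = 50078 + 4669 = 54747)
1/(m + z(174, 74 + 39)) = 1/(54747 + (74 + 39)) = 1/(54747 + 113) = 1/54860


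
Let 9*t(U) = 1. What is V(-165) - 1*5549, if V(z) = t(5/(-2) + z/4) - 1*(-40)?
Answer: -49580/9 ≈ -5508.9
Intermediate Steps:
t(U) = ⅑ (t(U) = (⅑)*1 = ⅑)
V(z) = 361/9 (V(z) = ⅑ - 1*(-40) = ⅑ + 40 = 361/9)
V(-165) - 1*5549 = 361/9 - 1*5549 = 361/9 - 5549 = -49580/9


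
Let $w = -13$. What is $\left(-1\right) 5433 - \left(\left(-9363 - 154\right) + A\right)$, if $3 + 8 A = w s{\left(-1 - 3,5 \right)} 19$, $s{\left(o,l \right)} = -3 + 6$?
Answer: $4177$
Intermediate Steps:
$s{\left(o,l \right)} = 3$
$A = -93$ ($A = - \frac{3}{8} + \frac{\left(-13\right) 3 \cdot 19}{8} = - \frac{3}{8} + \frac{\left(-39\right) 19}{8} = - \frac{3}{8} + \frac{1}{8} \left(-741\right) = - \frac{3}{8} - \frac{741}{8} = -93$)
$\left(-1\right) 5433 - \left(\left(-9363 - 154\right) + A\right) = \left(-1\right) 5433 - \left(\left(-9363 - 154\right) - 93\right) = -5433 - \left(-9517 - 93\right) = -5433 - -9610 = -5433 + 9610 = 4177$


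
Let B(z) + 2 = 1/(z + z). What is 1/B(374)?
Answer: -748/1495 ≈ -0.50033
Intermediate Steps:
B(z) = -2 + 1/(2*z) (B(z) = -2 + 1/(z + z) = -2 + 1/(2*z))
1/B(374) = 1/(-2 + (½)/374) = 1/(-2 + (½)*(1/374)) = 1/(-2 + 1/748) = 1/(-1495/748) = -748/1495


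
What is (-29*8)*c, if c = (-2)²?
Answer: -928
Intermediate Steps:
c = 4
(-29*8)*c = -29*8*4 = -232*4 = -928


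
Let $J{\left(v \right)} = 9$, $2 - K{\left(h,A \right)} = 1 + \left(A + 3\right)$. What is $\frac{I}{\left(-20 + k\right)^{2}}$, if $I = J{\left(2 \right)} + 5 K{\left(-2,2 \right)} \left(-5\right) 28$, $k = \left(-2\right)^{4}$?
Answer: $\frac{2809}{16} \approx 175.56$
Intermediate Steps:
$K{\left(h,A \right)} = -2 - A$ ($K{\left(h,A \right)} = 2 - \left(1 + \left(A + 3\right)\right) = 2 - \left(1 + \left(3 + A\right)\right) = 2 - \left(4 + A\right) = -2 - A$)
$k = 16$
$I = 2809$ ($I = 9 + 5 \left(-2 - 2\right) \left(-5\right) 28 = 9 + 5 \left(-4\right) \left(-5\right) 28 = 9 + \left(-20\right) \left(-5\right) 28 = 9 + 100 \cdot 28 = 9 + 2800 = 2809$)
$\frac{I}{\left(-20 + k\right)^{2}} = \frac{2809}{\left(-20 + 16\right)^{2}} = \frac{2809}{\left(-4\right)^{2}} = \frac{2809}{16}$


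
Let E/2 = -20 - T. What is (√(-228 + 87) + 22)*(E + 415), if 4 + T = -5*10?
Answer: 10626 + 483*I*√141 ≈ 10626.0 + 5735.3*I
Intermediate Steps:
T = -54 (T = -4 - 5*10 = -4 - 50 = -54)
E = 68 (E = 2*(-20 - 1*(-54)) = 2*(-20 + 54) = 2*34 = 68)
(√(-228 + 87) + 22)*(E + 415) = (√(-228 + 87) + 22)*(68 + 415) = (√(-141) + 22)*483 = (I*√141 + 22)*483 = (22 + I*√141)*483 = 10626 + 483*I*√141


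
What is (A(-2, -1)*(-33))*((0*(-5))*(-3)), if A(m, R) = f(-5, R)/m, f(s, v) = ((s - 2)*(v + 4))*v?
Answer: 0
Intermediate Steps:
f(s, v) = v*(-2 + s)*(4 + v) (f(s, v) = ((-2 + s)*(4 + v))*v = v*(-2 + s)*(4 + v))
A(m, R) = R*(-28 - 7*R)/m (A(m, R) = (R*(-8 - 2*R + 4*(-5) - 5*R))/m = (R*(-8 - 2*R - 20 - 5*R))/m = (R*(-28 - 7*R))/m = R*(-28 - 7*R)/m)
(A(-2, -1)*(-33))*((0*(-5))*(-3)) = (-7*(-1)*(4 - 1)/(-2)*(-33))*((0*(-5))*(-3)) = (-7*(-1)*(-½)*3*(-33))*(0*(-3)) = -21/2*(-33)*0 = (693/2)*0 = 0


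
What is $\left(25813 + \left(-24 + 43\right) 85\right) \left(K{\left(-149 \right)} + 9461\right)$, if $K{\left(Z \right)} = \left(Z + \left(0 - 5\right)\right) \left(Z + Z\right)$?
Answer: $1518222084$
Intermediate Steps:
$K{\left(Z \right)} = 2 Z \left(-5 + Z\right)$ ($K{\left(Z \right)} = \left(Z - 5\right) 2 Z = \left(-5 + Z\right) 2 Z = 2 Z \left(-5 + Z\right)$)
$\left(25813 + \left(-24 + 43\right) 85\right) \left(K{\left(-149 \right)} + 9461\right) = \left(25813 + \left(-24 + 43\right) 85\right) \left(2 \left(-149\right) \left(-5 - 149\right) + 9461\right) = \left(25813 + 19 \cdot 85\right) \left(2 \left(-149\right) \left(-154\right) + 9461\right) = \left(25813 + 1615\right) \left(45892 + 9461\right) = 27428 \cdot 55353 = 1518222084$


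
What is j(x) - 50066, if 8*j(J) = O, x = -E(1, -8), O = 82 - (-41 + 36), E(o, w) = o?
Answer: -400441/8 ≈ -50055.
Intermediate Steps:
O = 87 (O = 82 - 1*(-5) = 82 + 5 = 87)
x = -1 (x = -1*1 = -1)
j(J) = 87/8 (j(J) = (⅛)*87 = 87/8)
j(x) - 50066 = 87/8 - 50066 = -400441/8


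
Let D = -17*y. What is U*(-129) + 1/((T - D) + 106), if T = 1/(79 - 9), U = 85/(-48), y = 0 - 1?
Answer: 22775425/99696 ≈ 228.45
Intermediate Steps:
y = -1
U = -85/48 (U = 85*(-1/48) = -85/48 ≈ -1.7708)
D = 17 (D = -17*(-1) = 17)
T = 1/70 ≈ 0.014286
U*(-129) + 1/((T - D) + 106) = -85/48*(-129) + 1/((1/70 - 1*17) + 106) = 3655/16 + 1/((1/70 - 17) + 106) = 3655/16 + 1/(-1189/70 + 106) = 3655/16 + 1/(6231/70) = 3655/16 + 70/6231 = 22775425/99696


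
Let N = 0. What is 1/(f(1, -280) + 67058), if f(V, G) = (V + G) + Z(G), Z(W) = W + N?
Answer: 1/66499 ≈ 1.5038e-5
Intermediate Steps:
Z(W) = W (Z(W) = W + 0 = W)
f(V, G) = V + 2*G (f(V, G) = (V + G) + G = (G + V) + G = V + 2*G)
1/(f(1, -280) + 67058) = 1/((1 + 2*(-280)) + 67058) = 1/((1 - 560) + 67058) = 1/(-559 + 67058) = 1/66499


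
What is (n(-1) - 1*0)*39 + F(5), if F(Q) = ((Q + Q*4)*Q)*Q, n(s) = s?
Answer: 586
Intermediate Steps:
F(Q) = 5*Q³ (F(Q) = ((Q + 4*Q)*Q)*Q = ((5*Q)*Q)*Q = (5*Q²)*Q = 5*Q³)
(n(-1) - 1*0)*39 + F(5) = (-1 - 1*0)*39 + 5*5³ = (-1 + 0)*39 + 5*125 = -1*39 + 625 = -39 + 625 = 586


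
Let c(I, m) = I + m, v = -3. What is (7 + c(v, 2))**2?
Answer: 36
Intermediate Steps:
(7 + c(v, 2))**2 = (7 + (-3 + 2))**2 = (7 - 1)**2 = 6**2 = 36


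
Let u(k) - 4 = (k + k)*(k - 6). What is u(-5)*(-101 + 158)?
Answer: 6498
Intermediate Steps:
u(k) = 4 + 2*k*(-6 + k) (u(k) = 4 + (k + k)*(k - 6) = 4 + (2*k)*(-6 + k) = 4 + 2*k*(-6 + k))
u(-5)*(-101 + 158) = (4 - 12*(-5) + 2*(-5)²)*(-101 + 158) = (4 + 60 + 2*25)*57 = (4 + 60 + 50)*57 = 114*57 = 6498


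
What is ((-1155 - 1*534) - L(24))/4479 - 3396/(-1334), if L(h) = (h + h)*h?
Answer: 1903465/995831 ≈ 1.9114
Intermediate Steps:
L(h) = 2*h**2 (L(h) = (2*h)*h = 2*h**2)
((-1155 - 1*534) - L(24))/4479 - 3396/(-1334) = ((-1155 - 1*534) - 2*24**2)/4479 - 3396/(-1334) = ((-1155 - 534) - 2*576)*(1/4479) - 3396*(-1/1334) = (-1689 - 1*1152)*(1/4479) + 1698/667 = (-1689 - 1152)*(1/4479) + 1698/667 = -2841*1/4479 + 1698/667 = -947/1493 + 1698/667 = 1903465/995831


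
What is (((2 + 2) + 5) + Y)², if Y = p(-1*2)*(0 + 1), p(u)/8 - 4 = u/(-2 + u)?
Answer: 2025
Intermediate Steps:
p(u) = 32 + 8*u/(-2 + u) (p(u) = 32 + 8*(u/(-2 + u)) = 32 + 8*u/(-2 + u))
Y = 36 (Y = (8*(-8 + 5*(-1*2))/(-2 - 1*2))*(0 + 1) = (8*(-8 + 5*(-2))/(-2 - 2))*1 = (8*(-8 - 10)/(-4))*1 = (8*(-¼)*(-18))*1 = 36*1 = 36)
(((2 + 2) + 5) + Y)² = (((2 + 2) + 5) + 36)² = ((4 + 5) + 36)² = (9 + 36)² = 45² = 2025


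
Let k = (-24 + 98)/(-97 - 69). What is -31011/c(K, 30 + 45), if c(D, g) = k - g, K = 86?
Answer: 2573913/6262 ≈ 411.04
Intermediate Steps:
k = -37/83 (k = 74/(-166) = 74*(-1/166) = -37/83 ≈ -0.44578)
c(D, g) = -37/83 - g
-31011/c(K, 30 + 45) = -31011/(-37/83 - (30 + 45)) = -31011/(-37/83 - 1*75) = -31011/(-37/83 - 75) = -31011/(-6262/83) = -31011*(-83/6262) = 2573913/6262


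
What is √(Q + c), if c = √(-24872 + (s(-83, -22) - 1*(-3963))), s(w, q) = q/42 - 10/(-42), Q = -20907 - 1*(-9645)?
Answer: √(-551838 + 7*I*√1024555)/7 ≈ 0.68128 + 106.12*I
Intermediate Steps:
Q = -11262 (Q = -20907 + 9645 = -11262)
s(w, q) = 5/21 + q/42 (s(w, q) = q*(1/42) - 10*(-1/42) = q/42 + 5/21 = 5/21 + q/42)
c = I*√1024555/7 (c = √(-24872 + ((5/21 + (1/42)*(-22)) - 1*(-3963))) = √(-24872 + ((5/21 - 11/21) + 3963)) = √(-24872 + (-2/7 + 3963)) = √(-24872 + 27739/7) = √(-146365/7) = I*√1024555/7 ≈ 144.6*I)
√(Q + c) = √(-11262 + I*√1024555/7)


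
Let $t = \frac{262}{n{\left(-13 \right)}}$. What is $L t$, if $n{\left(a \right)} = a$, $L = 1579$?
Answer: $- \frac{413698}{13} \approx -31823.0$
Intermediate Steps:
$t = - \frac{262}{13}$ ($t = \frac{262}{-13} = 262 \left(- \frac{1}{13}\right) = - \frac{262}{13} \approx -20.154$)
$L t = 1579 \left(- \frac{262}{13}\right) = - \frac{413698}{13}$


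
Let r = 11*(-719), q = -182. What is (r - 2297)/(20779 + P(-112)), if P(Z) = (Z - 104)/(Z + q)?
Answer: -500094/1018207 ≈ -0.49115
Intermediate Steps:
P(Z) = (-104 + Z)/(-182 + Z) (P(Z) = (Z - 104)/(Z - 182) = (-104 + Z)/(-182 + Z))
r = -7909
(r - 2297)/(20779 + P(-112)) = (-7909 - 2297)/(20779 + (-104 - 112)/(-182 - 112)) = -10206/(20779 - 216/(-294)) = -10206/(20779 - 1/294*(-216)) = -10206/(20779 + 36/49) = -10206/1018207/49 = -10206*49/1018207 = -500094/1018207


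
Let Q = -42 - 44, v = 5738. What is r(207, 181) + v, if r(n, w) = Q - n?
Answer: 5445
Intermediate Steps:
Q = -86
r(n, w) = -86 - n
r(207, 181) + v = (-86 - 1*207) + 5738 = (-86 - 207) + 5738 = -293 + 5738 = 5445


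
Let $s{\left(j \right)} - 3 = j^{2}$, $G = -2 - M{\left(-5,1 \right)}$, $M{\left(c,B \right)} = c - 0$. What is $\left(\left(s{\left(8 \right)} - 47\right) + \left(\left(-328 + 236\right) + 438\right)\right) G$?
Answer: $1098$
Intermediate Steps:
$M{\left(c,B \right)} = c$ ($M{\left(c,B \right)} = c + 0 = c$)
$G = 3$ ($G = -2 - -5 = -2 + 5 = 3$)
$s{\left(j \right)} = 3 + j^{2}$
$\left(\left(s{\left(8 \right)} - 47\right) + \left(\left(-328 + 236\right) + 438\right)\right) G = \left(\left(\left(3 + 8^{2}\right) - 47\right) + \left(\left(-328 + 236\right) + 438\right)\right) 3 = \left(\left(\left(3 + 64\right) - 47\right) + \left(-92 + 438\right)\right) 3 = \left(\left(67 - 47\right) + 346\right) 3 = \left(20 + 346\right) 3 = 366 \cdot 3 = 1098$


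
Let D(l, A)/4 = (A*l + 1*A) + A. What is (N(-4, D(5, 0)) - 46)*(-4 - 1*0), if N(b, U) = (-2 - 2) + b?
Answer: 216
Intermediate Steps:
D(l, A) = 8*A + 4*A*l (D(l, A) = 4*((A*l + 1*A) + A) = 4*((A*l + A) + A) = 4*((A + A*l) + A) = 4*(2*A + A*l) = 8*A + 4*A*l)
N(b, U) = -4 + b
(N(-4, D(5, 0)) - 46)*(-4 - 1*0) = ((-4 - 4) - 46)*(-4 - 1*0) = (-8 - 46)*(-4 + 0) = -54*(-4) = 216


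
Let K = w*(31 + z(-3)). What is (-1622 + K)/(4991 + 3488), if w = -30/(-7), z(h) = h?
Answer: -1502/8479 ≈ -0.17714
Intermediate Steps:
w = 30/7 (w = -30*(-⅐) = 30/7 ≈ 4.2857)
K = 120 (K = 30*(31 - 3)/7 = (30/7)*28 = 120)
(-1622 + K)/(4991 + 3488) = (-1622 + 120)/(4991 + 3488) = -1502/8479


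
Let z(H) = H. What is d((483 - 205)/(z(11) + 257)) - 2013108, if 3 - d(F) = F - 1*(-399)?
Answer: -269809675/134 ≈ -2.0135e+6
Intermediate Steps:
d(F) = -396 - F (d(F) = 3 - (F - 1*(-399)) = 3 - (F + 399) = 3 - (399 + F) = 3 + (-399 - F) = -396 - F)
d((483 - 205)/(z(11) + 257)) - 2013108 = (-396 - (483 - 205)/(11 + 257)) - 2013108 = (-396 - 278/268) - 2013108 = (-396 - 1*139/134) - 2013108 = (-396 - 139/134) - 2013108 = -53203/134 - 2013108 = -269809675/134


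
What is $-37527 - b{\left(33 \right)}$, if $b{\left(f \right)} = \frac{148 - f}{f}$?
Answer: $- \frac{1238506}{33} \approx -37531.0$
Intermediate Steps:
$b{\left(f \right)} = \frac{148 - f}{f}$
$-37527 - b{\left(33 \right)} = -37527 - \frac{148 - 33}{33} = -37527 - \frac{1}{33} \cdot 115 = -37527 - \frac{115}{33} = - \frac{1238506}{33}$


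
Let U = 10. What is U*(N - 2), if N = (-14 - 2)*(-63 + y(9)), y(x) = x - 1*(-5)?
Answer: 7820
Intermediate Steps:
y(x) = 5 + x (y(x) = x + 5 = 5 + x)
N = 784 (N = (-14 - 2)*(-63 + (5 + 9)) = -16*(-63 + 14) = -16*(-49) = 784)
U*(N - 2) = 10*(784 - 2) = 10*782 = 7820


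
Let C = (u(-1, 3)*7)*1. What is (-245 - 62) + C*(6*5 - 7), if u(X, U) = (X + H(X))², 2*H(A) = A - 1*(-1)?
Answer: -146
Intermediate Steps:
H(A) = ½ + A/2 (H(A) = (A - 1*(-1))/2 = (A + 1)/2 = (1 + A)/2 = ½ + A/2)
u(X, U) = (½ + 3*X/2)² (u(X, U) = (X + (½ + X/2))² = (½ + 3*X/2)²)
C = 7 (C = (((1 + 3*(-1))²/4)*7)*1 = (((1 - 3)²/4)*7)*1 = (((¼)*(-2)²)*7)*1 = (((¼)*4)*7)*1 = (1*7)*1 = 7*1 = 7)
(-245 - 62) + C*(6*5 - 7) = (-245 - 62) + 7*(6*5 - 7) = -307 + 7*(30 - 7) = -307 + 7*23 = -307 + 161 = -146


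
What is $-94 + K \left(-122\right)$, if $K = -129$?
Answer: $15644$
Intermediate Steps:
$-94 + K \left(-122\right) = -94 - -15738 = -94 + 15738 = 15644$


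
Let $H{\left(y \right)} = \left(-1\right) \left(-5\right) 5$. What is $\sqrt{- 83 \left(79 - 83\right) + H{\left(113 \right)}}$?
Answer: $\sqrt{357} \approx 18.894$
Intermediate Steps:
$H{\left(y \right)} = 25$ ($H{\left(y \right)} = 5 \cdot 5 = 25$)
$\sqrt{- 83 \left(79 - 83\right) + H{\left(113 \right)}} = \sqrt{- 83 \left(79 - 83\right) + 25} = \sqrt{\left(-83\right) \left(-4\right) + 25} = \sqrt{332 + 25} = \sqrt{357}$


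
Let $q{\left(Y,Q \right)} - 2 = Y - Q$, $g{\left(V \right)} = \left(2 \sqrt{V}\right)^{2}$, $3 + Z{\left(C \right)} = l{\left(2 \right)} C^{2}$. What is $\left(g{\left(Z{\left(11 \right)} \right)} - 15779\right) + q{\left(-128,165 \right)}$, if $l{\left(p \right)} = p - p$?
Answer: $-16082$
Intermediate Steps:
$l{\left(p \right)} = 0$
$Z{\left(C \right)} = -3$ ($Z{\left(C \right)} = -3 + 0 C^{2} = -3 + 0 = -3$)
$g{\left(V \right)} = 4 V$
$q{\left(Y,Q \right)} = 2 + Y - Q$ ($q{\left(Y,Q \right)} = 2 - \left(Q - Y\right) = 2 + Y - Q$)
$\left(g{\left(Z{\left(11 \right)} \right)} - 15779\right) + q{\left(-128,165 \right)} = \left(4 \left(-3\right) - 15779\right) - 291 = \left(-12 - 15779\right) - 291 = -15791 - 291 = -16082$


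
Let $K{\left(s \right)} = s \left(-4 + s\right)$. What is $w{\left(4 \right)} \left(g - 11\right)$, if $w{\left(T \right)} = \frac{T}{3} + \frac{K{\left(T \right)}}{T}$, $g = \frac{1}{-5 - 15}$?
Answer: $- \frac{221}{15} \approx -14.733$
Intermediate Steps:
$g = - \frac{1}{20}$ ($g = \frac{1}{-20} = - \frac{1}{20} \approx -0.05$)
$w{\left(T \right)} = -4 + \frac{4 T}{3}$ ($w{\left(T \right)} = \frac{T}{3} + \frac{T \left(-4 + T\right)}{T} = T \frac{1}{3} + \left(-4 + T\right) = \frac{T}{3} + \left(-4 + T\right) = -4 + \frac{4 T}{3}$)
$w{\left(4 \right)} \left(g - 11\right) = \left(-4 + \frac{4}{3} \cdot 4\right) \left(- \frac{1}{20} - 11\right) = \left(-4 + \frac{16}{3}\right) \left(- \frac{221}{20}\right) = \frac{4}{3} \left(- \frac{221}{20}\right) = - \frac{221}{15}$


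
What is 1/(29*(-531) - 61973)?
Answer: -1/77372 ≈ -1.2925e-5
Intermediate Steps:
1/(29*(-531) - 61973) = 1/(-15399 - 61973) = 1/(-77372) = -1/77372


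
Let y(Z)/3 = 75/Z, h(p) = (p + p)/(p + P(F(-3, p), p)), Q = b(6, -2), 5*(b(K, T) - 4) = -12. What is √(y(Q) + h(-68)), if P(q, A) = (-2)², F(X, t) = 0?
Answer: √571/2 ≈ 11.948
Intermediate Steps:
b(K, T) = 8/5 (b(K, T) = 4 + (⅕)*(-12) = 4 - 12/5 = 8/5)
Q = 8/5 ≈ 1.6000
P(q, A) = 4
h(p) = 2*p/(4 + p) (h(p) = (p + p)/(p + 4) = (2*p)/(4 + p) = 2*p/(4 + p))
y(Z) = 225/Z (y(Z) = 3*(75/Z) = 225/Z)
√(y(Q) + h(-68)) = √(225/(8/5) + 2*(-68)/(4 - 68)) = √(225*(5/8) + 2*(-68)/(-64)) = √(1125/8 + 2*(-68)*(-1/64)) = √(1125/8 + 17/8) = √(571/4) = √571/2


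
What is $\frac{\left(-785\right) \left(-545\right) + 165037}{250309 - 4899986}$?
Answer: $- \frac{592862}{4649677} \approx -0.12751$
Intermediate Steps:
$\frac{\left(-785\right) \left(-545\right) + 165037}{250309 - 4899986} = \frac{427825 + 165037}{-4649677} = 592862 \left(- \frac{1}{4649677}\right) = - \frac{592862}{4649677}$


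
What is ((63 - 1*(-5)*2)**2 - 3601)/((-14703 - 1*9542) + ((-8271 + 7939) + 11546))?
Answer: -1728/13031 ≈ -0.13261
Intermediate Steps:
((63 - 1*(-5)*2)**2 - 3601)/((-14703 - 1*9542) + ((-8271 + 7939) + 11546)) = ((63 + 5*2)**2 - 3601)/((-14703 - 9542) + (-332 + 11546)) = ((63 + 10)**2 - 3601)/(-24245 + 11214) = (73**2 - 3601)/(-13031) = (5329 - 3601)*(-1/13031) = 1728*(-1/13031) = -1728/13031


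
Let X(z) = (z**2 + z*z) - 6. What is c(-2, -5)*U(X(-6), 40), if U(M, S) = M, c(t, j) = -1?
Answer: -66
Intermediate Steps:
X(z) = -6 + 2*z**2 (X(z) = (z**2 + z**2) - 6 = 2*z**2 - 6 = -6 + 2*z**2)
c(-2, -5)*U(X(-6), 40) = -(-6 + 2*(-6)**2) = -(-6 + 2*36) = -(-6 + 72) = -1*66 = -66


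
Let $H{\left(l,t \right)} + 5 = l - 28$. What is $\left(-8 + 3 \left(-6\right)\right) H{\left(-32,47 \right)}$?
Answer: $1690$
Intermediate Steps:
$H{\left(l,t \right)} = -33 + l$ ($H{\left(l,t \right)} = -5 + \left(l - 28\right) = -5 + \left(-28 + l\right) = -33 + l$)
$\left(-8 + 3 \left(-6\right)\right) H{\left(-32,47 \right)} = \left(-8 + 3 \left(-6\right)\right) \left(-33 - 32\right) = \left(-8 - 18\right) \left(-65\right) = \left(-26\right) \left(-65\right) = 1690$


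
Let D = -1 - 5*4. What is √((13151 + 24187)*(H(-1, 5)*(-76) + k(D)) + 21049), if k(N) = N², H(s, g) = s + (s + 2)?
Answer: √16487107 ≈ 4060.4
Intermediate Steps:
H(s, g) = 2 + 2*s (H(s, g) = s + (2 + s) = 2 + 2*s)
D = -21 (D = -1 - 20 = -21)
√((13151 + 24187)*(H(-1, 5)*(-76) + k(D)) + 21049) = √((13151 + 24187)*((2 + 2*(-1))*(-76) + (-21)²) + 21049) = √(37338*((2 - 2)*(-76) + 441) + 21049) = √(37338*(0*(-76) + 441) + 21049) = √(37338*(0 + 441) + 21049) = √(37338*441 + 21049) = √(16466058 + 21049) = √16487107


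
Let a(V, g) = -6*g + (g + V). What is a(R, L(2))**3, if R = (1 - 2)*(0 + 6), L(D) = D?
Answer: -4096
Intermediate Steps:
R = -6 (R = -1*6 = -6)
a(V, g) = V - 5*g (a(V, g) = -6*g + (V + g) = V - 5*g)
a(R, L(2))**3 = (-6 - 5*2)**3 = (-6 - 10)**3 = (-16)**3 = -4096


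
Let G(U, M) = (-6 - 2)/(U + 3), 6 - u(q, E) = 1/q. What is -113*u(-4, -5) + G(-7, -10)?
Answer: -2817/4 ≈ -704.25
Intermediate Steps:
u(q, E) = 6 - 1/q
G(U, M) = -8/(3 + U)
-113*u(-4, -5) + G(-7, -10) = -113*(6 - 1/(-4)) - 8/(3 - 7) = -113*(6 - 1*(-1/4)) - 8/(-4) = -113*(6 + 1/4) - 8*(-1/4) = -113*25/4 + 2 = -2825/4 + 2 = -2817/4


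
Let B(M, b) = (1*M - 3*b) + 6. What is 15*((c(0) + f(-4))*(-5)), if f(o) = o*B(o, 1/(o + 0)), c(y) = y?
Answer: 825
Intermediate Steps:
B(M, b) = 6 + M - 3*b (B(M, b) = (M - 3*b) + 6 = 6 + M - 3*b)
f(o) = o*(6 + o - 3/o) (f(o) = o*(6 + o - 3/(o + 0)) = o*(6 + o - 3/o))
15*((c(0) + f(-4))*(-5)) = 15*((0 + (-3 - 4*(6 - 4)))*(-5)) = 15*((0 + (-3 - 4*2))*(-5)) = 15*((0 + (-3 - 8))*(-5)) = 15*((0 - 11)*(-5)) = 15*(-11*(-5)) = 15*55 = 825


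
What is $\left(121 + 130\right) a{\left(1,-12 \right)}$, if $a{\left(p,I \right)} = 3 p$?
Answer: $753$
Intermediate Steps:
$\left(121 + 130\right) a{\left(1,-12 \right)} = \left(121 + 130\right) 3 \cdot 1 = 251 \cdot 3 = 753$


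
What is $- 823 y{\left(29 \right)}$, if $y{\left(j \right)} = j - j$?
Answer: $0$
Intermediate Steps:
$y{\left(j \right)} = 0$
$- 823 y{\left(29 \right)} = \left(-823\right) 0 = 0$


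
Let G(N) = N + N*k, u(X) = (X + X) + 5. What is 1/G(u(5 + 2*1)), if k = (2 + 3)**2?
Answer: 1/494 ≈ 0.0020243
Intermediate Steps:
k = 25 (k = 5**2 = 25)
u(X) = 5 + 2*X (u(X) = 2*X + 5 = 5 + 2*X)
G(N) = 26*N (G(N) = N + N*25 = N + 25*N = 26*N)
1/G(u(5 + 2*1)) = 1/(26*(5 + 2*(5 + 2*1))) = 1/(26*(5 + 2*(5 + 2))) = 1/(26*(5 + 2*7)) = 1/(26*(5 + 14)) = 1/(26*19) = 1/494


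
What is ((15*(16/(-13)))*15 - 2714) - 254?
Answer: -42184/13 ≈ -3244.9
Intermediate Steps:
((15*(16/(-13)))*15 - 2714) - 254 = ((15*(16*(-1/13)))*15 - 2714) - 254 = ((15*(-16/13))*15 - 2714) - 254 = (-240/13*15 - 2714) - 254 = (-3600/13 - 2714) - 254 = -38882/13 - 254 = -42184/13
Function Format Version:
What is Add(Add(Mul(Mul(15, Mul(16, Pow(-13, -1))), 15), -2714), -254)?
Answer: Rational(-42184, 13) ≈ -3244.9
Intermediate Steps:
Add(Add(Mul(Mul(15, Mul(16, Pow(-13, -1))), 15), -2714), -254) = Add(Add(Mul(Mul(15, Mul(16, Rational(-1, 13))), 15), -2714), -254) = Add(Add(Mul(Mul(15, Rational(-16, 13)), 15), -2714), -254) = Add(Add(Mul(Rational(-240, 13), 15), -2714), -254) = Add(Add(Rational(-3600, 13), -2714), -254) = Add(Rational(-38882, 13), -254) = Rational(-42184, 13)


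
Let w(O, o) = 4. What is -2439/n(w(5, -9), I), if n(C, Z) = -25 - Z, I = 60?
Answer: 2439/85 ≈ 28.694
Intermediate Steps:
-2439/n(w(5, -9), I) = -2439/(-25 - 1*60) = -2439/(-25 - 60) = -2439/(-85) = -2439*(-1/85) = 2439/85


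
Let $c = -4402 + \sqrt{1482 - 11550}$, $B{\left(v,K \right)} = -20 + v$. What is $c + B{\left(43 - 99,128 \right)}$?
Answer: $-4478 + 2 i \sqrt{2517} \approx -4478.0 + 100.34 i$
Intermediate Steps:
$c = -4402 + 2 i \sqrt{2517}$ ($c = -4402 + \sqrt{-10068} = -4402 + 2 i \sqrt{2517} \approx -4402.0 + 100.34 i$)
$c + B{\left(43 - 99,128 \right)} = \left(-4402 + 2 i \sqrt{2517}\right) + \left(-20 + \left(43 - 99\right)\right) = \left(-4402 + 2 i \sqrt{2517}\right) - 76 = -4478 + 2 i \sqrt{2517}$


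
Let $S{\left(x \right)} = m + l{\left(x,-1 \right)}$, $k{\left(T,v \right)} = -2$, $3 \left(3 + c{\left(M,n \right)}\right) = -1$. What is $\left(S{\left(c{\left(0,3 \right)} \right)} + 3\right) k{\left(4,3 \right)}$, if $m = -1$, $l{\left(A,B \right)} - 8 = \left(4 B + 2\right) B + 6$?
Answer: $-36$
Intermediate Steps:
$c{\left(M,n \right)} = - \frac{10}{3}$ ($c{\left(M,n \right)} = -3 + \frac{1}{3} \left(-1\right) = -3 - \frac{1}{3} = - \frac{10}{3}$)
$l{\left(A,B \right)} = 14 + B \left(2 + 4 B\right)$ ($l{\left(A,B \right)} = 8 + \left(\left(4 B + 2\right) B + 6\right) = 8 + \left(\left(2 + 4 B\right) B + 6\right) = 8 + \left(B \left(2 + 4 B\right) + 6\right) = 8 + \left(6 + B \left(2 + 4 B\right)\right) = 14 + B \left(2 + 4 B\right)$)
$S{\left(x \right)} = 15$ ($S{\left(x \right)} = -1 + \left(14 + 2 \left(-1\right) + 4 \left(-1\right)^{2}\right) = -1 + \left(14 - 2 + 4 \cdot 1\right) = -1 + \left(14 - 2 + 4\right) = -1 + 16 = 15$)
$\left(S{\left(c{\left(0,3 \right)} \right)} + 3\right) k{\left(4,3 \right)} = \left(15 + 3\right) \left(-2\right) = 18 \left(-2\right) = -36$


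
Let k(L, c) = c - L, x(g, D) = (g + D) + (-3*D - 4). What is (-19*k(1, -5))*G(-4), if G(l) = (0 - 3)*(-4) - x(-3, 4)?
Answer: 3078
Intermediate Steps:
x(g, D) = -4 + g - 2*D (x(g, D) = (D + g) + (-4 - 3*D) = -4 + g - 2*D)
G(l) = 27 (G(l) = (0 - 3)*(-4) - (-4 - 3 - 2*4) = -3*(-4) - (-4 - 3 - 8) = 12 - 1*(-15) = 12 + 15 = 27)
(-19*k(1, -5))*G(-4) = -19*(-5 - 1*1)*27 = -19*(-5 - 1)*27 = -19*(-6)*27 = 114*27 = 3078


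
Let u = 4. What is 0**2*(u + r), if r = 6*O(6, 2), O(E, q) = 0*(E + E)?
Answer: 0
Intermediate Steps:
O(E, q) = 0 (O(E, q) = 0*(2*E) = 0)
r = 0 (r = 6*0 = 0)
0**2*(u + r) = 0**2*(4 + 0) = 0*4 = 0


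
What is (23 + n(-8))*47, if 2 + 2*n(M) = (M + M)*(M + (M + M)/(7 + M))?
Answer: -1974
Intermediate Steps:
n(M) = -1 + M*(M + 2*M/(7 + M)) (n(M) = -1 + ((M + M)*(M + (M + M)/(7 + M)))/2 = -1 + ((2*M)*(M + (2*M)/(7 + M)))/2 = -1 + ((2*M)*(M + 2*M/(7 + M)))/2 = -1 + (2*M*(M + 2*M/(7 + M)))/2 = -1 + M*(M + 2*M/(7 + M)))
(23 + n(-8))*47 = (23 + (-7 + (-8)**3 - 1*(-8) + 9*(-8)**2)/(7 - 8))*47 = (23 + (-7 - 512 + 8 + 9*64)/(-1))*47 = (23 - (-7 - 512 + 8 + 576))*47 = (23 - 1*65)*47 = (23 - 65)*47 = -42*47 = -1974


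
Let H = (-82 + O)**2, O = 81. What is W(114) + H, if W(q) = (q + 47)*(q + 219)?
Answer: 53614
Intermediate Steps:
W(q) = (47 + q)*(219 + q)
H = 1 (H = (-82 + 81)**2 = (-1)**2 = 1)
W(114) + H = (10293 + 114**2 + 266*114) + 1 = (10293 + 12996 + 30324) + 1 = 53613 + 1 = 53614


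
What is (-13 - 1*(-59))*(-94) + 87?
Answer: -4237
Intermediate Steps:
(-13 - 1*(-59))*(-94) + 87 = (-13 + 59)*(-94) + 87 = 46*(-94) + 87 = -4324 + 87 = -4237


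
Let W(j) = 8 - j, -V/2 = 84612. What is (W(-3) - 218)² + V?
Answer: -126375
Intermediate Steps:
V = -169224 (V = -2*84612 = -169224)
(W(-3) - 218)² + V = ((8 - 1*(-3)) - 218)² - 169224 = ((8 + 3) - 218)² - 169224 = (11 - 218)² - 169224 = (-207)² - 169224 = 42849 - 169224 = -126375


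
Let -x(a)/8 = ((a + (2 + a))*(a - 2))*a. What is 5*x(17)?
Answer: -367200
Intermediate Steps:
x(a) = -8*a*(-2 + a)*(2 + 2*a) (x(a) = -8*(a + (2 + a))*(a - 2)*a = -8*(2 + 2*a)*(-2 + a)*a = -8*(-2 + a)*(2 + 2*a)*a = -8*a*(-2 + a)*(2 + 2*a))
5*x(17) = 5*(16*17*(2 + 17 - 1*17**2)) = 5*(16*17*(2 + 17 - 1*289)) = 5*(16*17*(2 + 17 - 289)) = 5*(16*17*(-270)) = 5*(-73440) = -367200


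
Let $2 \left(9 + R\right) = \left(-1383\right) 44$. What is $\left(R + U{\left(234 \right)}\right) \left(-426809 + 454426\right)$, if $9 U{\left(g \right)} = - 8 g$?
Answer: $-846267731$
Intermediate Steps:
$R = -30435$ ($R = -9 + \frac{\left(-1383\right) 44}{2} = -9 + \frac{1}{2} \left(-60852\right) = -9 - 30426 = -30435$)
$U{\left(g \right)} = - \frac{8 g}{9}$ ($U{\left(g \right)} = \frac{\left(-8\right) g}{9} = - \frac{8 g}{9}$)
$\left(R + U{\left(234 \right)}\right) \left(-426809 + 454426\right) = \left(-30435 - 208\right) \left(-426809 + 454426\right) = \left(-30435 - 208\right) 27617 = \left(-30643\right) 27617 = -846267731$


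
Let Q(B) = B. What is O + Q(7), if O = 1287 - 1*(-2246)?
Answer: 3540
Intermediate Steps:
O = 3533 (O = 1287 + 2246 = 3533)
O + Q(7) = 3533 + 7 = 3540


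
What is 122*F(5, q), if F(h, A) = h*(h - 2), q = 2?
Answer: 1830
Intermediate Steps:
F(h, A) = h*(-2 + h)
122*F(5, q) = 122*(5*(-2 + 5)) = 122*(5*3) = 122*15 = 1830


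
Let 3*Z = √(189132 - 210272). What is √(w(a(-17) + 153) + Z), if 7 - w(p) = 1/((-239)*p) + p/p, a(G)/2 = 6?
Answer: √(9330754785 + 1036746150*I*√5285)/39435 ≈ 5.2362 + 4.6279*I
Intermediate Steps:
a(G) = 12 (a(G) = 2*6 = 12)
Z = 2*I*√5285/3 (Z = √(189132 - 210272)/3 = √(-21140)/3 = (2*I*√5285)/3 = 2*I*√5285/3 ≈ 48.465*I)
w(p) = 6 + 1/(239*p) (w(p) = 7 - (1/((-239)*p) + p/p) = 7 - (-1/(239*p) + 1) = 7 - (1 - 1/(239*p)) = 7 + (-1 + 1/(239*p)) = 6 + 1/(239*p))
√(w(a(-17) + 153) + Z) = √((6 + 1/(239*(12 + 153))) + 2*I*√5285/3) = √((6 + (1/239)/165) + 2*I*√5285/3) = √((6 + (1/239)*(1/165)) + 2*I*√5285/3) = √((6 + 1/39435) + 2*I*√5285/3) = √(236611/39435 + 2*I*√5285/3)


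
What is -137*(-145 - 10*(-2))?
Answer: 17125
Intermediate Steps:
-137*(-145 - 10*(-2)) = -137*(-145 + 20) = -137*(-125) = 17125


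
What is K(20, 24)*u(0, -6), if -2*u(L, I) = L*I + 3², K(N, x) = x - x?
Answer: 0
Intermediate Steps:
K(N, x) = 0
u(L, I) = -9/2 - I*L/2 (u(L, I) = -(L*I + 3²)/2 = -(I*L + 9)/2 = -(9 + I*L)/2 = -9/2 - I*L/2)
K(20, 24)*u(0, -6) = 0*(-9/2 - ½*(-6)*0) = 0*(-9/2 + 0) = 0*(-9/2) = 0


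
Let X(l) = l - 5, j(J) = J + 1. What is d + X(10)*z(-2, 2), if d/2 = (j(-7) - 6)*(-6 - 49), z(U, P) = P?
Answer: 1330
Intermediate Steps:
j(J) = 1 + J
d = 1320 (d = 2*(((1 - 7) - 6)*(-6 - 49)) = 2*((-6 - 6)*(-55)) = 2*(-12*(-55)) = 2*660 = 1320)
X(l) = -5 + l
d + X(10)*z(-2, 2) = 1320 + (-5 + 10)*2 = 1320 + 5*2 = 1320 + 10 = 1330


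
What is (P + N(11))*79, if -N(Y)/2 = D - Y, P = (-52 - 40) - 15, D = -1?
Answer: -6557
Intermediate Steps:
P = -107 (P = -92 - 15 = -107)
N(Y) = 2 + 2*Y (N(Y) = -2*(-1 - Y) = 2 + 2*Y)
(P + N(11))*79 = (-107 + (2 + 2*11))*79 = (-107 + (2 + 22))*79 = (-107 + 24)*79 = -83*79 = -6557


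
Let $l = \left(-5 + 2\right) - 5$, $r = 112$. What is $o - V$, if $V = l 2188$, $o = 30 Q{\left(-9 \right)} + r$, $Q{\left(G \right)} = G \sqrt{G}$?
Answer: $17616 - 810 i \approx 17616.0 - 810.0 i$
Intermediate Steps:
$l = -8$ ($l = -3 - 5 = -8$)
$Q{\left(G \right)} = G^{\frac{3}{2}}$
$o = 112 - 810 i$ ($o = 30 \left(-9\right)^{\frac{3}{2}} + 112 = 30 \left(- 27 i\right) + 112 = - 810 i + 112 = 112 - 810 i \approx 112.0 - 810.0 i$)
$V = -17504$ ($V = \left(-8\right) 2188 = -17504$)
$o - V = \left(112 - 810 i\right) - -17504 = \left(112 - 810 i\right) + 17504 = 17616 - 810 i$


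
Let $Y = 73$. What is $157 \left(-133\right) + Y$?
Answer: $-20808$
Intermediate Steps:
$157 \left(-133\right) + Y = 157 \left(-133\right) + 73 = -20881 + 73 = -20808$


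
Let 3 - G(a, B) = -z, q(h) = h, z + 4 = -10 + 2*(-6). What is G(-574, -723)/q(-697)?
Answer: 23/697 ≈ 0.032999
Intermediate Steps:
z = -26 (z = -4 + (-10 + 2*(-6)) = -4 + (-10 - 12) = -4 - 22 = -26)
G(a, B) = -23 (G(a, B) = 3 - (-1)*(-26) = 3 - 1*26 = 3 - 26 = -23)
G(-574, -723)/q(-697) = -23/(-697) = -23*(-1/697) = 23/697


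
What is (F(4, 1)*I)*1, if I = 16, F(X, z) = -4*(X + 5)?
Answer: -576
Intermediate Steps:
F(X, z) = -20 - 4*X (F(X, z) = -4*(5 + X) = -20 - 4*X)
(F(4, 1)*I)*1 = ((-20 - 4*4)*16)*1 = ((-20 - 16)*16)*1 = -36*16*1 = -576*1 = -576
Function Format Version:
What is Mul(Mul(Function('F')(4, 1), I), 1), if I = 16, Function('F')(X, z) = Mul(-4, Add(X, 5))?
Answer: -576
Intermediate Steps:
Function('F')(X, z) = Add(-20, Mul(-4, X)) (Function('F')(X, z) = Mul(-4, Add(5, X)) = Add(-20, Mul(-4, X)))
Mul(Mul(Function('F')(4, 1), I), 1) = Mul(Mul(Add(-20, Mul(-4, 4)), 16), 1) = Mul(Mul(Add(-20, -16), 16), 1) = Mul(Mul(-36, 16), 1) = Mul(-576, 1) = -576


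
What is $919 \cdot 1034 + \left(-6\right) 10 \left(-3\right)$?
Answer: $950426$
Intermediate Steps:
$919 \cdot 1034 + \left(-6\right) 10 \left(-3\right) = 950246 - -180 = 950246 + 180 = 950426$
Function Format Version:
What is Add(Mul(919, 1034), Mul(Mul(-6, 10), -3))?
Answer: 950426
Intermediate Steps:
Add(Mul(919, 1034), Mul(Mul(-6, 10), -3)) = Add(950246, Mul(-60, -3)) = Add(950246, 180) = 950426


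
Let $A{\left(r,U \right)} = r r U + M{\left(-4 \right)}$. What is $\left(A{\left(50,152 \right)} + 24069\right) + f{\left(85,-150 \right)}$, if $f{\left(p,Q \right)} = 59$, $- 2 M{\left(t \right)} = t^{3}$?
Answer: $404160$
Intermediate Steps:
$M{\left(t \right)} = - \frac{t^{3}}{2}$
$A{\left(r,U \right)} = 32 + U r^{2}$ ($A{\left(r,U \right)} = r r U - \frac{\left(-4\right)^{3}}{2} = r^{2} U - -32 = U r^{2} + 32 = 32 + U r^{2}$)
$\left(A{\left(50,152 \right)} + 24069\right) + f{\left(85,-150 \right)} = \left(\left(32 + 152 \cdot 50^{2}\right) + 24069\right) + 59 = \left(\left(32 + 152 \cdot 2500\right) + 24069\right) + 59 = \left(\left(32 + 380000\right) + 24069\right) + 59 = \left(380032 + 24069\right) + 59 = 404101 + 59 = 404160$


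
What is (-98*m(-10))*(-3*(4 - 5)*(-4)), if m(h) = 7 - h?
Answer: 19992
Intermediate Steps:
(-98*m(-10))*(-3*(4 - 5)*(-4)) = (-98*(7 - 1*(-10)))*(-3*(4 - 5)*(-4)) = (-98*(7 + 10))*(-3*(-1)*(-4)) = (-98*17)*(3*(-4)) = -1666*(-12) = 19992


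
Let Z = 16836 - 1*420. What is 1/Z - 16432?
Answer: -269747711/16416 ≈ -16432.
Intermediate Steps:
Z = 16416 (Z = 16836 - 420 = 16416)
1/Z - 16432 = 1/16416 - 16432 = -269747711/16416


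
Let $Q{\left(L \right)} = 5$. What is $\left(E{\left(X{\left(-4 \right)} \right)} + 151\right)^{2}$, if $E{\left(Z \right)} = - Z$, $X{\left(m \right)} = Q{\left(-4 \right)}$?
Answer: $21316$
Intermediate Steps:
$X{\left(m \right)} = 5$
$\left(E{\left(X{\left(-4 \right)} \right)} + 151\right)^{2} = \left(\left(-1\right) 5 + 151\right)^{2} = \left(-5 + 151\right)^{2} = 146^{2} = 21316$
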